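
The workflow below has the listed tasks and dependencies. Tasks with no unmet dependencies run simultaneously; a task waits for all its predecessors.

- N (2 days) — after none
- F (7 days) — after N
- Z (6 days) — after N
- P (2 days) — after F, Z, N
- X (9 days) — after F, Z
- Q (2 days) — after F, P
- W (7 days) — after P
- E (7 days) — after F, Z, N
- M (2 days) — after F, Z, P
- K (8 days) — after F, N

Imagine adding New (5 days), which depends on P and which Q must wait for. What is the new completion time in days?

18

Originally the workflow takes 18 days.
With New inserted, Q now waits for max(F, P, New).
New critical path: N→F→P→New→Q = 2+7+2+5+2 = 18 ⇒ 18 days.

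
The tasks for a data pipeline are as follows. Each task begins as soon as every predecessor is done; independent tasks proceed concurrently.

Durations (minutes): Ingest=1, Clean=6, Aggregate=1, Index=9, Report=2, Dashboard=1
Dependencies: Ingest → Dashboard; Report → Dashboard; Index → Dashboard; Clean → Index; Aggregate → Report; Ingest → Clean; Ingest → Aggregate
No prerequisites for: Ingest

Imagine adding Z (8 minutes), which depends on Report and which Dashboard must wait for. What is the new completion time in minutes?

17

Originally the project takes 17 minutes.
With Z inserted, Dashboard now waits for max(Index, Ingest, Report, Z).
New critical path: Ingest→Clean→Index→Dashboard = 1+6+9+1 = 17 ⇒ 17 minutes.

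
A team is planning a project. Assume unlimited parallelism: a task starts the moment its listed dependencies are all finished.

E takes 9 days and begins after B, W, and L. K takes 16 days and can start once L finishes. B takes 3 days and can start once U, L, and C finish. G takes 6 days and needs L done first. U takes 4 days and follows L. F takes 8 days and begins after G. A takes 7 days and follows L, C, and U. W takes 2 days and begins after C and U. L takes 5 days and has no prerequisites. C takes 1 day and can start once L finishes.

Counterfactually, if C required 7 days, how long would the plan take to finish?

24

The binding path is L→U→B→E = 5+4+3+9 = 21; finish at 21 days.
The longest path through C is only 18 days, so C has float 3.
The binding chain switches to L→C→B→E = 5+7+3+9 = 24; finish 24 days.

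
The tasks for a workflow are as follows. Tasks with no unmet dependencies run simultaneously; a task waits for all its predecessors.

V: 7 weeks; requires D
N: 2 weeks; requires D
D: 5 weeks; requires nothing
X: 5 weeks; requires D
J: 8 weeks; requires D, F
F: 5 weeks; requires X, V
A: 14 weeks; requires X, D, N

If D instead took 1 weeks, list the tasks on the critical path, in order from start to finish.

Baseline: D→V→F→J = 5+7+5+8 = 25 → 25 weeks.
D is on the critical path; changing it to 1 makes that path 21 weeks.
No other chain overtakes it, so the finish is 21 weeks.

D, V, F, J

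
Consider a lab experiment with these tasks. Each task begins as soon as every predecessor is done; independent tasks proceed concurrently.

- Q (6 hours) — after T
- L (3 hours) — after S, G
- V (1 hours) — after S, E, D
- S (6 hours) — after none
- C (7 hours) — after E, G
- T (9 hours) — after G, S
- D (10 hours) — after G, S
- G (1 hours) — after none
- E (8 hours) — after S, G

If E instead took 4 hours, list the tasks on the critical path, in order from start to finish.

S, T, Q

Baseline: S→E→C = 6+8+7 = 21 → 21 hours.
E is on the critical path; changing it to 4 makes that path 17 hours.
New critical path: S→T→Q = 6+9+6 = 21 ⇒ 21 hours.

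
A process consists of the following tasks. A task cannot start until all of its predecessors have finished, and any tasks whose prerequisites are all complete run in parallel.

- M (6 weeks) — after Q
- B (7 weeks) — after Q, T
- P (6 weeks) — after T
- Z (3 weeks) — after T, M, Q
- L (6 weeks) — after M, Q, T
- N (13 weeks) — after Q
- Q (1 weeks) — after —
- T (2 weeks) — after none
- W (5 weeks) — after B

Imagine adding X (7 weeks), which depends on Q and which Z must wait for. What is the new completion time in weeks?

Originally the plan takes 14 weeks.
With X inserted, Z now waits for max(T, M, Q, X).
New critical path: T→B→W = 2+7+5 = 14 ⇒ 14 weeks.

14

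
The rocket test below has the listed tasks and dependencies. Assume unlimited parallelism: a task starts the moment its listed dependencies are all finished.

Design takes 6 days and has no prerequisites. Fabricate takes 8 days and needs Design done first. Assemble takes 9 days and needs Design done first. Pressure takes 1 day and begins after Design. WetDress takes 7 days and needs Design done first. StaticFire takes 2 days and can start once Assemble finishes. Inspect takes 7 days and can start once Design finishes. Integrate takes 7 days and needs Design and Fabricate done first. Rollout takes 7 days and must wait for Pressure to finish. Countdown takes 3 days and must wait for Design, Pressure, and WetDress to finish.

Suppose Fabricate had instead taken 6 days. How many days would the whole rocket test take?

The binding path is Design→Fabricate→Integrate = 6+8+7 = 21; finish at 21 days.
Fabricate is on the critical path; changing it to 6 makes that path 19 days.
The critical path is still Design→Fabricate→Integrate; finish is now 19 days.

19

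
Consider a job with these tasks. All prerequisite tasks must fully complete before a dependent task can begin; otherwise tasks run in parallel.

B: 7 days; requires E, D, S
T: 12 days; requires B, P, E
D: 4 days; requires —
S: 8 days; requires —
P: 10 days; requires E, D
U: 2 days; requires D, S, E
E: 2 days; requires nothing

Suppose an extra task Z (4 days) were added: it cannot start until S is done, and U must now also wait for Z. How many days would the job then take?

Originally the job takes 27 days.
With Z inserted, U now waits for max(D, S, E, Z).
New critical path: S→B→T = 8+7+12 = 27 ⇒ 27 days.

27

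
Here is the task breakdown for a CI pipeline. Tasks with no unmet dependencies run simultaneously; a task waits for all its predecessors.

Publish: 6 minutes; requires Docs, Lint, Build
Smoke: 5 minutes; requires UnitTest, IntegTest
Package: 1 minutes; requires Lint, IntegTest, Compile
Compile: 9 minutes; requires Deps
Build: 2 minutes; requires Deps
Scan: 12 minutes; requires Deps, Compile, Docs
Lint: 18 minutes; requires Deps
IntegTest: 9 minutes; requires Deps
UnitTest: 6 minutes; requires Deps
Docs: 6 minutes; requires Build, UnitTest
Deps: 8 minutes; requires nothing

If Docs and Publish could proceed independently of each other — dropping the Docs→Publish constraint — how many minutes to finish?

With the dependency in place, Deps→Lint→Publish = 8+18+6 = 32 sets the finish at 32 minutes.
Dropping Docs→Publish doesn't change Publish's earliest start (26); another predecessor still binds.
New critical path: Deps→Lint→Publish = 8+18+6 = 32 ⇒ 32 minutes.

32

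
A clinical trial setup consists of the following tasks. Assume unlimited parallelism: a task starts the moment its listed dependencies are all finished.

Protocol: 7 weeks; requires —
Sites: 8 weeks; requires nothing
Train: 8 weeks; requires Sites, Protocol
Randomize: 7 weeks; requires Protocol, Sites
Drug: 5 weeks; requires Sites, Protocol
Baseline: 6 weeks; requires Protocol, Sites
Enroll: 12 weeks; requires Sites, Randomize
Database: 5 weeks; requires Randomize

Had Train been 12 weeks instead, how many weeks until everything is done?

Critical path before the change: Sites→Randomize→Enroll = 8+7+12 = 27 giving 27 weeks.
The longest path through Train is only 16 weeks, so Train has float 11.
That remains the longest chain; total 27 weeks.

27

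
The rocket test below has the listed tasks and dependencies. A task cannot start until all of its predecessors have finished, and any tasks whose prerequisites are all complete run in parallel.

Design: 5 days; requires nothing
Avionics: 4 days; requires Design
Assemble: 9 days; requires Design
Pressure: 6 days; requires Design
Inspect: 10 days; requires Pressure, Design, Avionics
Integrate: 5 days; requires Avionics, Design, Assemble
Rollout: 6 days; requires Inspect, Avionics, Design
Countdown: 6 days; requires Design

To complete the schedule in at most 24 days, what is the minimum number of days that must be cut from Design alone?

Current finish: 27 days; target: 24.
Design is on every critical path, so each day cut from Design cuts the finish by one (this holds down to a finish of 23).
Need 27 − 24 = 3 days off Design → Design becomes 2 days, finish becomes 24.

3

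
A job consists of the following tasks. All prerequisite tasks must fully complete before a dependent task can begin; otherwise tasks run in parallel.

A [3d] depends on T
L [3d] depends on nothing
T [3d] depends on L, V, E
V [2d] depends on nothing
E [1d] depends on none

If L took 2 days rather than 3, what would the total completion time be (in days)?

Critical path before the change: L→T→A = 3+3+3 = 9 giving 9 days.
L lies on that path, so at 2 days the path becomes 8 days.
The critical path is still L→T→A; finish is now 8 days.

8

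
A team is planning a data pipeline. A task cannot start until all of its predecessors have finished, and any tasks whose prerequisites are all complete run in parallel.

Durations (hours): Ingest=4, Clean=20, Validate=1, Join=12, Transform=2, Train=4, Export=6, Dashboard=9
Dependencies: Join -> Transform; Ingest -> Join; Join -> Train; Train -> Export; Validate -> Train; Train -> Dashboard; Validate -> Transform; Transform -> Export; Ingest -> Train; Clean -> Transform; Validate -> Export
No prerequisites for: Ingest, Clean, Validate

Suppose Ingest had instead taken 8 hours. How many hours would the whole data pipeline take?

33

The binding path is Ingest→Join→Train→Dashboard = 4+12+4+9 = 29; finish at 29 hours.
Ingest lies on that path, so at 8 hours the path becomes 33 hours.
No other chain overtakes it, so the finish is 33 hours.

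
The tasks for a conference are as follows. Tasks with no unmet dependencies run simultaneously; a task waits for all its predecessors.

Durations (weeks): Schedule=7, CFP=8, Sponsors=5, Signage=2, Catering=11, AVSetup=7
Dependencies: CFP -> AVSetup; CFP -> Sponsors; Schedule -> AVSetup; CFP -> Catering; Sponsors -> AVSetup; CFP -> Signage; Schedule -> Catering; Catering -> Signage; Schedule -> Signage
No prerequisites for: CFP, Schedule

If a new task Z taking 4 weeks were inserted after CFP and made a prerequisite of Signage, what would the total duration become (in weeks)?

21

Originally the schedule takes 21 weeks.
With Z inserted, Signage now waits for max(Schedule, CFP, Catering, Z).
New critical path: CFP→Catering→Signage = 8+11+2 = 21 ⇒ 21 weeks.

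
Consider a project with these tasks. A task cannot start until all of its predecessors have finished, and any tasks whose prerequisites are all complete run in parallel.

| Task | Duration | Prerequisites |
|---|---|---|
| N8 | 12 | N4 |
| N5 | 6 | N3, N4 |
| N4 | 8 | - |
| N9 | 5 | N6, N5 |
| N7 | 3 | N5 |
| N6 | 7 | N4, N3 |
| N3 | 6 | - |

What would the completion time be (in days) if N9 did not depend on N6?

20

Before: longest chain N4→N6→N9 = 8+7+5 = 20, finish 20.
Without N6→N9, N9's earliest start moves from 15 to 14.
After: N4→N8 = 8+12 = 20 → 20 days.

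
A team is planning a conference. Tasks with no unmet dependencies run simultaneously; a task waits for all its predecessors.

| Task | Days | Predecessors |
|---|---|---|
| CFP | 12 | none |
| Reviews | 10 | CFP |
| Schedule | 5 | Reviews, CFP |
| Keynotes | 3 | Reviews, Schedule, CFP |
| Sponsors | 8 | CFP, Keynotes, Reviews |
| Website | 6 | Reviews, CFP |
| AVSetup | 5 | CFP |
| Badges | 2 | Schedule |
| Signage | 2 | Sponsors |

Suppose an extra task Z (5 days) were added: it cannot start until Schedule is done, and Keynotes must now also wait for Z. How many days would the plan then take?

Originally the plan takes 40 days.
With Z inserted, Keynotes now waits for max(Reviews, Schedule, CFP, Z).
New critical path: CFP→Reviews→Schedule→Z→Keynotes→Sponsors→Signage = 12+10+5+5+3+8+2 = 45 ⇒ 45 days.

45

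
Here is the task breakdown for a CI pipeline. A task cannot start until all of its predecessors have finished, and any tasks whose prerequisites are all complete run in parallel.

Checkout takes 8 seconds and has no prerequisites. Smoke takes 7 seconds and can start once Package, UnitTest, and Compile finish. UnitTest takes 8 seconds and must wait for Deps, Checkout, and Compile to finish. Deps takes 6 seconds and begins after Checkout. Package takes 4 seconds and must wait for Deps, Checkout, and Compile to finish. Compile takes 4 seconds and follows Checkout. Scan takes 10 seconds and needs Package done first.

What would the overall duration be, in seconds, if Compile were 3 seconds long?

29

Critical path before the change: Checkout→Deps→UnitTest→Smoke = 8+6+8+7 = 29 giving 29 seconds.
Compile is off the critical path — its longest chain is 27 seconds, giving 2 of slack.
That remains the longest chain; total 29 seconds.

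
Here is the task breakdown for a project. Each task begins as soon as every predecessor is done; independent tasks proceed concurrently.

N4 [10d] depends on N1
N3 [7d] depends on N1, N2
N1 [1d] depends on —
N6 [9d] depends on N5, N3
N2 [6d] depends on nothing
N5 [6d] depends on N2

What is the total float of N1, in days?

5

The longest chain is N2→N3→N6 = 6+7+9 = 22; overall finish 22 days.
The longest chain containing N1 totals 17 days.
So N1 can slip 6 − 1 = 5 days.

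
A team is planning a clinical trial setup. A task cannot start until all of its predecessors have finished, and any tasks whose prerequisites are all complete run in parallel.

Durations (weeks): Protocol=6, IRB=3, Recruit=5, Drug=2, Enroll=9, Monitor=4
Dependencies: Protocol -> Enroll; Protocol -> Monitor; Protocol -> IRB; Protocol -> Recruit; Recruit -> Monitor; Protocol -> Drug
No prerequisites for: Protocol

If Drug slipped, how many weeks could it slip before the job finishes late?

The longest chain is Protocol→Recruit→Monitor = 6+5+4 = 15; overall finish 15 weeks.
The longest chain containing Drug totals 8 weeks.
Slack of Drug = 13 − 6 = 7 weeks.

7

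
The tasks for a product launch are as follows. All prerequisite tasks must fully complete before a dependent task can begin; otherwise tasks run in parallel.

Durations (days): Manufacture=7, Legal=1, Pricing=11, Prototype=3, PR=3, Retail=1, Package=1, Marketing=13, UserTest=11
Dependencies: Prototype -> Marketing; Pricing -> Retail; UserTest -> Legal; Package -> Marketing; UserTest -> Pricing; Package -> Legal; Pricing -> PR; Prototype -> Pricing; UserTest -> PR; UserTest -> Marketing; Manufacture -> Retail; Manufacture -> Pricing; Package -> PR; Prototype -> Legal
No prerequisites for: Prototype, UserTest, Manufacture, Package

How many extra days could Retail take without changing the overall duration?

Critical path: UserTest→Pricing→PR = 11+11+3 = 25, so the finish is 25 days.
Retail finishes as early as 23 and must finish by 25.
Float = 25 − 23 = 2.

2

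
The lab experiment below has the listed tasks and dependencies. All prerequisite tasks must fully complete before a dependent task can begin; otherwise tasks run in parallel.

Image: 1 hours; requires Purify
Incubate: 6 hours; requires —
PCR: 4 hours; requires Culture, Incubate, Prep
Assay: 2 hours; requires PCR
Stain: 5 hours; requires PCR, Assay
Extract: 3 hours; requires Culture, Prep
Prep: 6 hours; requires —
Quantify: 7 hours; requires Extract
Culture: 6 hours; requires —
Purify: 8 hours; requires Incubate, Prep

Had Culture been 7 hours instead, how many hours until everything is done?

18

The binding path is Culture→PCR→Assay→Stain = 6+4+2+5 = 17; finish at 17 hours.
Culture lies on that path, so at 7 hours the path becomes 18 hours.
That remains the longest chain; total 18 hours.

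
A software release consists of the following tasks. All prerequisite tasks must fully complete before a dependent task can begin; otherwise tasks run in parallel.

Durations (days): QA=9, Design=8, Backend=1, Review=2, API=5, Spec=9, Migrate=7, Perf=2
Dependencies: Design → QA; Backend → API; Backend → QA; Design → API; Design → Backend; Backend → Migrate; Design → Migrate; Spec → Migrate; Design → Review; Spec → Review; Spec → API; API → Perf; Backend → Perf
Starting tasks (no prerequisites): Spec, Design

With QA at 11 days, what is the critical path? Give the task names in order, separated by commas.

The binding path is Design→Backend→QA = 8+1+9 = 18; finish at 18 days.
Since QA is critical, the +2 change carries straight to that chain (now 20 days).
No other chain overtakes it, so the finish is 20 days.

Design, Backend, QA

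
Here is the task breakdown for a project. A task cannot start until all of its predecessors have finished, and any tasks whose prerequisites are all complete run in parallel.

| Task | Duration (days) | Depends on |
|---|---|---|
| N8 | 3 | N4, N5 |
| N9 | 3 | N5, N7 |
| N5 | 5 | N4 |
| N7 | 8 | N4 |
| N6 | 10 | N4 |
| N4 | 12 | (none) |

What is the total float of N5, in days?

3

Critical path: N4→N7→N9 = 12+8+3 = 23, so the finish is 23 days.
Longest path through N5: 20 days (earliest finish 17, latest finish 20).
Float = 23 − 20 = 3.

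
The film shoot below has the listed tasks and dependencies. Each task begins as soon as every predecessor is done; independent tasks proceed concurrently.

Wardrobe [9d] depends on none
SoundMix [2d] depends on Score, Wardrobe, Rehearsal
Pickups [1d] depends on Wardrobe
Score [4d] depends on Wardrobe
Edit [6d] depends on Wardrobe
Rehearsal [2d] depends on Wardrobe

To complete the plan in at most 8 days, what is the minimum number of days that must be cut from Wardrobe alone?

Current finish: 15 days; target: 8.
Wardrobe is on every critical path, so each day cut from Wardrobe cuts the finish by one (this holds down to a finish of 7).
Need 15 − 8 = 7 days off Wardrobe → Wardrobe becomes 2 days, finish becomes 8.

7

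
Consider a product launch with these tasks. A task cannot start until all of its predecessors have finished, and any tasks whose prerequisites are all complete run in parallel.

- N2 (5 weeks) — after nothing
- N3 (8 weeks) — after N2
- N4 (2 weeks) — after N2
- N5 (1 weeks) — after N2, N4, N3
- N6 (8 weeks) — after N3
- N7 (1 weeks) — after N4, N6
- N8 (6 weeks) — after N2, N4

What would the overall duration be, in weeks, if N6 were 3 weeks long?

17

Critical path before the change: N2→N3→N6→N7 = 5+8+8+1 = 22 giving 22 weeks.
N6 is on the critical path; changing it to 3 makes that path 17 weeks.
The critical path is still N2→N3→N6→N7; finish is now 17 weeks.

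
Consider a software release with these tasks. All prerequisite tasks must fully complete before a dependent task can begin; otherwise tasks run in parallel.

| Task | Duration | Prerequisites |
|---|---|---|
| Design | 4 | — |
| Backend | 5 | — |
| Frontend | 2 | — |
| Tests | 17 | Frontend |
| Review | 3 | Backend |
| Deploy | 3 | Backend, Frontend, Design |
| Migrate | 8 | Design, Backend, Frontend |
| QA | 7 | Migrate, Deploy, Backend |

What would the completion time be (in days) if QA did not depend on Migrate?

19

Original critical path: Backend→Migrate→QA = 5+8+7 = 20 ⇒ 20 days.
Without Migrate→QA, QA's earliest start moves from 13 to 8.
After: Frontend→Tests = 2+17 = 19 → 19 days.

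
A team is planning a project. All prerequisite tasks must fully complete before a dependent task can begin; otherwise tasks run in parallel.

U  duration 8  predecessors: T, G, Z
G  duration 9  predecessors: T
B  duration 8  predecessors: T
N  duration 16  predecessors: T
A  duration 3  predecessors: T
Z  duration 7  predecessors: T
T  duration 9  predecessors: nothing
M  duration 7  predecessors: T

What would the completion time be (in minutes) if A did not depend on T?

26

With the dependency in place, T→G→U = 9+9+8 = 26 sets the finish at 26 minutes.
Without T→A, A's earliest start moves from 9 to 0.
After: T→G→U = 9+9+8 = 26 → 26 minutes.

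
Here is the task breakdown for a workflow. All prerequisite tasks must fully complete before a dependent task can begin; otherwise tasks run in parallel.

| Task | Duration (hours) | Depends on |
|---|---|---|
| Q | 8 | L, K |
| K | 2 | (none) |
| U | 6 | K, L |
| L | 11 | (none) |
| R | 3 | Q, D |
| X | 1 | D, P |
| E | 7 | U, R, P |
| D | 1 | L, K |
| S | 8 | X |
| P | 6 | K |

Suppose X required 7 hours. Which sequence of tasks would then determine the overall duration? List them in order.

L, Q, R, E

Actual critical path: L→Q→R→E = 11+8+3+7 = 29 ⇒ 29 hours.
X is off the critical path — its longest chain is 21 hours, giving 8 of slack.
No other chain overtakes it, so the finish is 29 hours.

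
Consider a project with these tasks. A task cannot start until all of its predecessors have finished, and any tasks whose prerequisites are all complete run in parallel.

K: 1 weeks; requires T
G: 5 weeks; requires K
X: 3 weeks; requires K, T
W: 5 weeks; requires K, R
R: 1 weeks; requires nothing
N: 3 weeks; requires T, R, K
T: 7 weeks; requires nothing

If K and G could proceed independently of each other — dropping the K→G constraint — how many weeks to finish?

13

With the dependency in place, T→K→G = 7+1+5 = 13 sets the finish at 13 weeks.
Without K→G, G's earliest start moves from 8 to 0.
New critical path: T→K→W = 7+1+5 = 13 ⇒ 13 weeks.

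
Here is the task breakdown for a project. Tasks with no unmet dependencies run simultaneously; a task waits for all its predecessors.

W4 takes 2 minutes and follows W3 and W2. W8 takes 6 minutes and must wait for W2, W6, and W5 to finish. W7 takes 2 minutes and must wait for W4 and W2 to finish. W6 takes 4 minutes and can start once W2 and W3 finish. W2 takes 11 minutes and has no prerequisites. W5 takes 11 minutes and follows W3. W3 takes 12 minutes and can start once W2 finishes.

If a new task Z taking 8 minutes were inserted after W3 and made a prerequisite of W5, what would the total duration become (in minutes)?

48

Originally the plan takes 40 minutes.
With Z inserted, W5 now waits for max(W3, Z).
New critical path: W2→W3→Z→W5→W8 = 11+12+8+11+6 = 48 ⇒ 48 minutes.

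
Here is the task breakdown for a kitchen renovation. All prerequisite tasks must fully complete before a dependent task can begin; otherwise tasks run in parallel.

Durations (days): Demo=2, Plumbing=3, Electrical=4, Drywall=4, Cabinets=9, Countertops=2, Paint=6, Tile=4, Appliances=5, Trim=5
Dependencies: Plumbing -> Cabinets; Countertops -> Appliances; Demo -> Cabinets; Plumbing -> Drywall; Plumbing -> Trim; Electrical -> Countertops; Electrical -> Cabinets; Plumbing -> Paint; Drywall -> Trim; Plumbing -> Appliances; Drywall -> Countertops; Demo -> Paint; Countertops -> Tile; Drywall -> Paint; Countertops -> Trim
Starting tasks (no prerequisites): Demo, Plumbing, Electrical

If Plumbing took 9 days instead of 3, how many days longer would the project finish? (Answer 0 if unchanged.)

Critical path before the change: Plumbing→Drywall→Countertops→Appliances = 3+4+2+5 = 14 giving 14 days.
Plumbing is on the critical path; changing it to 9 makes that path 20 days.
That remains the longest chain; total 20 days.
Change in finish: 20 − 14 = +6 days.

6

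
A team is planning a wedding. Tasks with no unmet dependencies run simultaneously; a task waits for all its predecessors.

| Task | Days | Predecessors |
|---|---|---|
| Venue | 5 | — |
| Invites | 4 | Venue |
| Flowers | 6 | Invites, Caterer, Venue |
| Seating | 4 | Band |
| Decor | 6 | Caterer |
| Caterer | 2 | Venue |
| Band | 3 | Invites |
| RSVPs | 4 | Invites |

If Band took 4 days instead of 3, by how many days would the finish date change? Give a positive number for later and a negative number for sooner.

1

Baseline: Venue→Invites→Band→Seating = 5+4+3+4 = 16 → 16 days.
Band is on the critical path; changing it to 4 makes that path 17 days.
That remains the longest chain; total 17 days.
Change in finish: 17 − 16 = +1 days.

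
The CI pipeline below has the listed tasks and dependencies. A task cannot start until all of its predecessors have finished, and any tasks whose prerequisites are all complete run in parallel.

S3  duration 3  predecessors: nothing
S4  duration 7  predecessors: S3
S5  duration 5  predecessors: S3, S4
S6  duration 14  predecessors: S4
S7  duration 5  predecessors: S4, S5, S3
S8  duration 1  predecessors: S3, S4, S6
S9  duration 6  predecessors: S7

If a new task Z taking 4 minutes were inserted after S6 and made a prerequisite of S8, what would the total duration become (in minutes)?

Originally the schedule takes 26 minutes.
With Z inserted, S8 now waits for max(S3, S4, S6, Z).
New critical path: S3→S4→S6→Z→S8 = 3+7+14+4+1 = 29 ⇒ 29 minutes.

29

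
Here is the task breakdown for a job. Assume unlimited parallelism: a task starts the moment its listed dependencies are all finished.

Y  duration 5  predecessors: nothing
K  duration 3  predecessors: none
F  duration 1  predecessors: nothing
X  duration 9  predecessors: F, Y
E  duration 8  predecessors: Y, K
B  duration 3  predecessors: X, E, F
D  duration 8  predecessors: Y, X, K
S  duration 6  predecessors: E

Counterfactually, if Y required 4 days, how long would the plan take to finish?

Critical path before the change: Y→X→D = 5+9+8 = 22 giving 22 days.
Y lies on that path, so at 4 days the path becomes 21 days.
No other chain overtakes it, so the finish is 21 days.

21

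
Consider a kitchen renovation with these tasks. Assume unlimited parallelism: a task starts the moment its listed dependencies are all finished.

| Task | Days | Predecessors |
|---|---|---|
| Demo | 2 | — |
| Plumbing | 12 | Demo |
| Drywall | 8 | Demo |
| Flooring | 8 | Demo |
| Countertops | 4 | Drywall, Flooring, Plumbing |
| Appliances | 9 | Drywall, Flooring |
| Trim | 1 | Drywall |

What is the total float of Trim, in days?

8

The longest chain is Demo→Drywall→Appliances = 2+8+9 = 19; overall finish 19 days.
The longest chain containing Trim totals 11 days.
So Trim can slip 19 − 11 = 8 days.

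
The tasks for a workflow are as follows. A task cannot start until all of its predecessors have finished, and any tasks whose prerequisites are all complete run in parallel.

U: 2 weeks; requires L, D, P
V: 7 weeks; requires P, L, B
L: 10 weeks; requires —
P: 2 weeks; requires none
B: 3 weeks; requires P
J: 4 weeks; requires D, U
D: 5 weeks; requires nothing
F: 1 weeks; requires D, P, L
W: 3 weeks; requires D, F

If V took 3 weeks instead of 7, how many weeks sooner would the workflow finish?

Critical path before the change: L→V = 10+7 = 17 giving 17 weeks.
Since V is critical, the -4 change carries straight to that chain (now 13 weeks).
New critical path: L→U→J = 10+2+4 = 16 ⇒ 16 weeks.
Change in finish: 16 − 17 = -1 weeks.

1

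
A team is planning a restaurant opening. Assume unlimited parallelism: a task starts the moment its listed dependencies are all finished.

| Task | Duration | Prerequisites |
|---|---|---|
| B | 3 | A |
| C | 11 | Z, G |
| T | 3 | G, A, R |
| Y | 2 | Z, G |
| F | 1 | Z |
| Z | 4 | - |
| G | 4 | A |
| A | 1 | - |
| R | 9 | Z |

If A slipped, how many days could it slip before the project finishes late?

Critical path: A→G→C = 1+4+11 = 16, so the finish is 16 days.
A finishes as early as 1 and must finish by 1.
Slack of A = 0 − 0 = 0 days.

0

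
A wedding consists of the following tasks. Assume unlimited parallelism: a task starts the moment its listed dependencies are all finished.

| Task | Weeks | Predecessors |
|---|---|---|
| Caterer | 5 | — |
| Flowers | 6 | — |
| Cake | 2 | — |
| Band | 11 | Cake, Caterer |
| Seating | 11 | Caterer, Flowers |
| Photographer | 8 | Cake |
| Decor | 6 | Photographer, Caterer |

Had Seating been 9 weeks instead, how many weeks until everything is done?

Critical path before the change: Flowers→Seating = 6+11 = 17 giving 17 weeks.
Seating lies on that path, so at 9 weeks the path becomes 15 weeks.
New critical path: Caterer→Band = 5+11 = 16 ⇒ 16 weeks.

16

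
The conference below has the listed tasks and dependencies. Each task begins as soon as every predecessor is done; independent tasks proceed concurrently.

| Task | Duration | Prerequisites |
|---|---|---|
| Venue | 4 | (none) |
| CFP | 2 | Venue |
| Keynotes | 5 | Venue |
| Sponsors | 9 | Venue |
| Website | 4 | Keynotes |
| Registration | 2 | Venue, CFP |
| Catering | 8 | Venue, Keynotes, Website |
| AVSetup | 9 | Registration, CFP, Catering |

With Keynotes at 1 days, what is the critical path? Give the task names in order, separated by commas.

Critical path before the change: Venue→Keynotes→Website→Catering→AVSetup = 4+5+4+8+9 = 30 giving 30 days.
Keynotes is on the critical path; changing it to 1 makes that path 26 days.
That remains the longest chain; total 26 days.

Venue, Keynotes, Website, Catering, AVSetup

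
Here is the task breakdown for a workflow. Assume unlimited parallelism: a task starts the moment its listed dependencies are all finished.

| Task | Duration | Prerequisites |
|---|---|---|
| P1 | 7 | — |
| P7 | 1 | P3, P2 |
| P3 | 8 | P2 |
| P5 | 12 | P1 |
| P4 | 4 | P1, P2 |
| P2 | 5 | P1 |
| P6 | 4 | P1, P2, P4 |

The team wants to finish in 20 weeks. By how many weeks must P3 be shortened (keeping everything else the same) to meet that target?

1

Current finish: 21 weeks; target: 20.
P3 is on every critical path, so each week cut from P3 cuts the finish by one (this holds down to a finish of 20).
Need 21 − 20 = 1 week off P3 → P3 becomes 7 weeks, finish becomes 20.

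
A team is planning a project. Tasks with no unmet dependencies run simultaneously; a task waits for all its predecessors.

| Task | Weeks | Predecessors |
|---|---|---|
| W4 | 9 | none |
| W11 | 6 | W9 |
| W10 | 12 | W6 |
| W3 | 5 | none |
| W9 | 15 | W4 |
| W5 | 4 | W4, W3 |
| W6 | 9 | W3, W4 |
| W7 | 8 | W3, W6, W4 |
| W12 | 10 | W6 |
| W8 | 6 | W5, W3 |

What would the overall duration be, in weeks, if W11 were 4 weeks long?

Baseline: W4→W9→W11 = 9+15+6 = 30 → 30 weeks.
W11 lies on that path, so at 4 weeks the path becomes 28 weeks.
Now W4→W6→W10 = 9+9+12 = 30 is longest, so the finish becomes 30 weeks.

30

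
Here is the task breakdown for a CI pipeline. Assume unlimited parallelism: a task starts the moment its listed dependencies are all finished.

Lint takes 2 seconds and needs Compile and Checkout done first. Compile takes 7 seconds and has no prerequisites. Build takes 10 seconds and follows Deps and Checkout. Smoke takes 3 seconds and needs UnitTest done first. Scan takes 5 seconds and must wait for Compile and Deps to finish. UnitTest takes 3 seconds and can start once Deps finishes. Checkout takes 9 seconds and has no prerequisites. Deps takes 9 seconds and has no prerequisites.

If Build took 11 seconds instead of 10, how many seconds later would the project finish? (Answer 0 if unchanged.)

Critical path before the change: Checkout→Build = 9+10 = 19 giving 19 seconds.
Build lies on that path, so at 11 seconds the path becomes 20 seconds.
No other chain overtakes it, so the finish is 20 seconds.
Change in finish: 20 − 19 = +1 seconds.

1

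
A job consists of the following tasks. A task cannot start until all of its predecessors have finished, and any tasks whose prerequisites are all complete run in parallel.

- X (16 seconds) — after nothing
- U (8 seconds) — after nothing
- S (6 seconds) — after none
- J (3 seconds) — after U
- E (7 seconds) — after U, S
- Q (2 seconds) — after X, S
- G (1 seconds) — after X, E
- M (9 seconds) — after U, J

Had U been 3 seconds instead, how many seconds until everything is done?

Actual critical path: U→J→M = 8+3+9 = 20 ⇒ 20 seconds.
Since U is critical, the -5 change carries straight to that chain (now 15 seconds).
New critical path: X→Q = 16+2 = 18 ⇒ 18 seconds.

18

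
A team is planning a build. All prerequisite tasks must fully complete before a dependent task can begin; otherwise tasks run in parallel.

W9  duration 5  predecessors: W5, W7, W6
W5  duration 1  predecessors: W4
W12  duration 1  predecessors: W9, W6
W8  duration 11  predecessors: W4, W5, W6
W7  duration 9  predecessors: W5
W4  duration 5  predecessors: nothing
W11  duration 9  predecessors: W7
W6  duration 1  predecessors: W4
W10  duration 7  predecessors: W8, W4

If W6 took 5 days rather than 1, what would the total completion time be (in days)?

28

As given, the longest chain is W4→W6→W8→W10 = 5+1+11+7 = 24, so the finish is 24 days.
Since W6 is critical, the +4 change carries straight to that chain (now 28 days).
The critical path is still W4→W6→W8→W10; finish is now 28 days.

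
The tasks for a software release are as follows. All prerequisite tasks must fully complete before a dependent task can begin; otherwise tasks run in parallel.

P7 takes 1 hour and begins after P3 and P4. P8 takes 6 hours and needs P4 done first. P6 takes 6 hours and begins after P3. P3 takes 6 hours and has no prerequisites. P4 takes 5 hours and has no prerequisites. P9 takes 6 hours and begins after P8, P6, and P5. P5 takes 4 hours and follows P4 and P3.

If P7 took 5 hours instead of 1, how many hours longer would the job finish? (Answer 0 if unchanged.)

The binding path is P3→P6→P9 = 6+6+6 = 18; finish at 18 hours.
P7 has 11 hours of float (longest path through it is 7).
That remains the longest chain; total 18 hours.
Change in finish: 18 − 18 = +0 hours.

0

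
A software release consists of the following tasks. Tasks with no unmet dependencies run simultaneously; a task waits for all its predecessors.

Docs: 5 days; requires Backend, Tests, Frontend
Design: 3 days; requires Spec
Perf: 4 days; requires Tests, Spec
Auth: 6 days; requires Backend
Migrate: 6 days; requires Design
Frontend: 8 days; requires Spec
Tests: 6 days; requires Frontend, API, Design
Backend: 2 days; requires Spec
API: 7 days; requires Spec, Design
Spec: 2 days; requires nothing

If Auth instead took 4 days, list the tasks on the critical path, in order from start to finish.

As given, the longest chain is Spec→Design→API→Tests→Docs = 2+3+7+6+5 = 23, so the finish is 23 days.
Auth has 13 days of float (longest path through it is 10).
No other chain overtakes it, so the finish is 23 days.

Spec, Design, API, Tests, Docs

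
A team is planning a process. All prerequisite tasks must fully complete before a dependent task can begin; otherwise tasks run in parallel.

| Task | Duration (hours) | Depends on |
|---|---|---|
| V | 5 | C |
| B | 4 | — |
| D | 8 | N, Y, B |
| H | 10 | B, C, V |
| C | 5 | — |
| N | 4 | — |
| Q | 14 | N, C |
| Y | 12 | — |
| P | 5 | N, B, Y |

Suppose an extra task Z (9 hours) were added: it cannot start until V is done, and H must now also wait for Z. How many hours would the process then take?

29

Originally the process takes 20 hours.
With Z inserted, H now waits for max(B, C, V, Z).
New critical path: C→V→Z→H = 5+5+9+10 = 29 ⇒ 29 hours.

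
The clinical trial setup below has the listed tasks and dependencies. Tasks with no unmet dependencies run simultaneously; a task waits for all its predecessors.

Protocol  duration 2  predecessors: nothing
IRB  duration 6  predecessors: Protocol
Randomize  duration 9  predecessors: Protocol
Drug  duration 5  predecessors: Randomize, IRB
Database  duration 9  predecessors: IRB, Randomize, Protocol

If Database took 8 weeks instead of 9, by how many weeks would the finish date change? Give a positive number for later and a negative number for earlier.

-1

Baseline: Protocol→Randomize→Database = 2+9+9 = 20 → 20 weeks.
Database is on the critical path; changing it to 8 makes that path 19 weeks.
That remains the longest chain; total 19 weeks.
Change in finish: 19 − 20 = -1 weeks.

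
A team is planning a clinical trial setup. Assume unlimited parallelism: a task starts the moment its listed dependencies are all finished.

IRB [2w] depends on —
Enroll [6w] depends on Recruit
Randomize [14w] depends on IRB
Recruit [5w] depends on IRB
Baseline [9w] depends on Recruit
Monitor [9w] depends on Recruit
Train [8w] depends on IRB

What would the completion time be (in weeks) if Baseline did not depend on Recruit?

Before: longest chain IRB→Recruit→Baseline = 2+5+9 = 16, finish 16.
Without Recruit→Baseline, Baseline's earliest start moves from 7 to 0.
New critical path: IRB→Recruit→Monitor = 2+5+9 = 16 ⇒ 16 weeks.

16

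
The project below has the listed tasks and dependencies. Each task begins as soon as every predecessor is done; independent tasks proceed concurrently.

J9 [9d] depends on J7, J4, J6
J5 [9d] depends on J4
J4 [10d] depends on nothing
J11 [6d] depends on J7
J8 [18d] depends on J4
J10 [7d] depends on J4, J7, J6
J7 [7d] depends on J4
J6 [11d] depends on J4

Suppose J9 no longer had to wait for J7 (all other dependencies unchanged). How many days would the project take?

30

With the dependency in place, J4→J6→J9 = 10+11+9 = 30 sets the finish at 30 days.
Dropping J7→J9 doesn't change J9's earliest start (21); another predecessor still binds.
New critical path: J4→J6→J9 = 10+11+9 = 30 ⇒ 30 days.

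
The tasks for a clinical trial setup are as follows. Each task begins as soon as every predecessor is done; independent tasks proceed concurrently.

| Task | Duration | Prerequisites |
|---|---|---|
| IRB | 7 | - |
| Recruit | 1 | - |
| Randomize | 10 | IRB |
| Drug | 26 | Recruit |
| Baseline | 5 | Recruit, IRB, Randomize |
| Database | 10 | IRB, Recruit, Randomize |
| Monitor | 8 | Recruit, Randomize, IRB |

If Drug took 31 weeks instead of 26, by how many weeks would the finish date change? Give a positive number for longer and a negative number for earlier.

Critical path before the change: Recruit→Drug = 1+26 = 27 giving 27 weeks.
Since Drug is critical, the +5 change carries straight to that chain (now 32 weeks).
The critical path is still Recruit→Drug; finish is now 32 weeks.
Change in finish: 32 − 27 = +5 weeks.

5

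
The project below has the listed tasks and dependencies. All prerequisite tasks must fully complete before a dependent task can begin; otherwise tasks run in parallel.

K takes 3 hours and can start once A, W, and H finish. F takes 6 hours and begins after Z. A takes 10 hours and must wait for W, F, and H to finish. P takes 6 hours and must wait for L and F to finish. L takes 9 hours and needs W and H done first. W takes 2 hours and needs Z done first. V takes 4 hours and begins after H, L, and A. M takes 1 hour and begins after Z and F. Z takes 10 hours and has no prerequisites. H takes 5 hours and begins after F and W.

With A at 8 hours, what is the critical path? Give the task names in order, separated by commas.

Z, F, H, L, P

As given, the longest chain is Z→F→H→L→P = 10+6+5+9+6 = 36, so the finish is 36 hours.
A has 1 hour of float (longest path through it is 35).
No other chain overtakes it, so the finish is 36 hours.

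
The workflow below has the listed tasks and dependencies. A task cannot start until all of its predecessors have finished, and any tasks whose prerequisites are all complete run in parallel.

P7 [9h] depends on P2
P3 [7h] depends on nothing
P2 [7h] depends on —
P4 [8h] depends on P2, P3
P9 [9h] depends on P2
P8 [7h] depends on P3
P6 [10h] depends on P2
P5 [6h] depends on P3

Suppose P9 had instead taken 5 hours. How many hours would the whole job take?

17

Critical path before the change: P2→P6 = 7+10 = 17 giving 17 hours.
P9 is off the critical path — its longest chain is 16 hours, giving 1 of slack.
The critical path is still P2→P6; finish is now 17 hours.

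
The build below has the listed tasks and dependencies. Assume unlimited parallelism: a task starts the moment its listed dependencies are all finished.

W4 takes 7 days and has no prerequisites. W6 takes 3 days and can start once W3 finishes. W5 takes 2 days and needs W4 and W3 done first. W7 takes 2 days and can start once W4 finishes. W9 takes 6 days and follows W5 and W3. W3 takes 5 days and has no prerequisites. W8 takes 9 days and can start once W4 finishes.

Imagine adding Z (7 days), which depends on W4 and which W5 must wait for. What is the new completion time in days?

22

Originally the job takes 16 days.
With Z inserted, W5 now waits for max(W4, W3, Z).
New critical path: W4→Z→W5→W9 = 7+7+2+6 = 22 ⇒ 22 days.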